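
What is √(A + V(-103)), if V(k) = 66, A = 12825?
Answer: √12891 ≈ 113.54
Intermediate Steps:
√(A + V(-103)) = √(12825 + 66) = √12891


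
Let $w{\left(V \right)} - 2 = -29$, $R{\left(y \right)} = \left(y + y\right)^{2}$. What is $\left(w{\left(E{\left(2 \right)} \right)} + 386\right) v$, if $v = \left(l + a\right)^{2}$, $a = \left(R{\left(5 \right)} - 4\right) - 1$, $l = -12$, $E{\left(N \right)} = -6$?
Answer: $2473151$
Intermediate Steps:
$R{\left(y \right)} = 4 y^{2}$ ($R{\left(y \right)} = \left(2 y\right)^{2} = 4 y^{2}$)
$w{\left(V \right)} = -27$ ($w{\left(V \right)} = 2 - 29 = -27$)
$a = 95$ ($a = \left(4 \cdot 5^{2} - 4\right) - 1 = \left(4 \cdot 25 - 4\right) - 1 = \left(100 - 4\right) - 1 = 96 - 1 = 95$)
$v = 6889$ ($v = \left(-12 + 95\right)^{2} = 83^{2} = 6889$)
$\left(w{\left(E{\left(2 \right)} \right)} + 386\right) v = \left(-27 + 386\right) 6889 = 359 \cdot 6889 = 2473151$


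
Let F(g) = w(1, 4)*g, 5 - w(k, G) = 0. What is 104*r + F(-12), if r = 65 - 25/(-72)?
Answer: 60625/9 ≈ 6736.1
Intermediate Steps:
w(k, G) = 5 (w(k, G) = 5 - 1*0 = 5 + 0 = 5)
r = 4705/72 (r = 65 - 25*(-1/72) = 65 + 25/72 = 4705/72 ≈ 65.347)
F(g) = 5*g
104*r + F(-12) = 104*(4705/72) + 5*(-12) = 61165/9 - 60 = 60625/9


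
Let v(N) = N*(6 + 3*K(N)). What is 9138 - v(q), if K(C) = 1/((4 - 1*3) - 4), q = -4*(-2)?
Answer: 9098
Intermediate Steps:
q = 8
K(C) = -⅓ (K(C) = 1/((4 - 3) - 4) = 1/(1 - 4) = 1/(-3) = -⅓)
v(N) = 5*N (v(N) = N*(6 + 3*(-⅓)) = N*(6 - 1) = N*5 = 5*N)
9138 - v(q) = 9138 - 5*8 = 9138 - 1*40 = 9138 - 40 = 9098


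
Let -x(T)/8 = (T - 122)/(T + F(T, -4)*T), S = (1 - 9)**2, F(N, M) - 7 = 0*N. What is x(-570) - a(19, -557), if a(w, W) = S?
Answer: -18586/285 ≈ -65.214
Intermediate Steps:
F(N, M) = 7 (F(N, M) = 7 + 0*N = 7 + 0 = 7)
S = 64 (S = (-8)**2 = 64)
a(w, W) = 64
x(T) = -(-122 + T)/T (x(T) = -8*(T - 122)/(T + 7*T) = -8*(-122 + T)/(8*T) = -8*(-122 + T)*1/(8*T) = -(-122 + T)/T)
x(-570) - a(19, -557) = (122 - 1*(-570))/(-570) - 1*64 = -(122 + 570)/570 - 64 = -1/570*692 - 64 = -346/285 - 64 = -18586/285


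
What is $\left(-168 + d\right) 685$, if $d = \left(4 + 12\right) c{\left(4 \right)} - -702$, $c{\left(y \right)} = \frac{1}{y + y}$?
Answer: $367160$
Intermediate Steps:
$c{\left(y \right)} = \frac{1}{2 y}$
$d = 704$ ($d = \left(4 + 12\right) \frac{1}{2 \cdot 4} - -702 = 16 \cdot \frac{1}{2} \cdot \frac{1}{4} + 702 = 16 \cdot \frac{1}{8} + 702 = 2 + 702 = 704$)
$\left(-168 + d\right) 685 = \left(-168 + 704\right) 685 = 536 \cdot 685 = 367160$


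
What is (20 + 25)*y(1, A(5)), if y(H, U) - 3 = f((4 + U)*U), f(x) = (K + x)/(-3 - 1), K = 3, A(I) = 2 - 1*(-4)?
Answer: -2295/4 ≈ -573.75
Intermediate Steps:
A(I) = 6 (A(I) = 2 + 4 = 6)
f(x) = -3/4 - x/4 (f(x) = (3 + x)/(-3 - 1) = (3 + x)/(-4) = (3 + x)*(-1/4) = -3/4 - x/4)
y(H, U) = 9/4 - U*(4 + U)/4 (y(H, U) = 3 + (-3/4 - (4 + U)*U/4) = 3 + (-3/4 - U*(4 + U)/4) = 9/4 - U*(4 + U)/4)
(20 + 25)*y(1, A(5)) = (20 + 25)*(9/4 - 1/4*6*(4 + 6)) = 45*(9/4 - 1/4*6*10) = 45*(9/4 - 15) = 45*(-51/4) = -2295/4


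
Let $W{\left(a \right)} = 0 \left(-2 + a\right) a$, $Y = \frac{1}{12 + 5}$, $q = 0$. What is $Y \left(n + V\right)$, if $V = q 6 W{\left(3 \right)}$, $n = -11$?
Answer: $- \frac{11}{17} \approx -0.64706$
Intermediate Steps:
$Y = \frac{1}{17} \approx 0.058824$
$W{\left(a \right)} = 0$ ($W{\left(a \right)} = 0 a \left(-2 + a\right) = 0$)
$V = 0$ ($V = 0 \cdot 6 \cdot 0 = 0 \cdot 0 = 0$)
$Y \left(n + V\right) = \frac{-11 + 0}{17} = \frac{1}{17} \left(-11\right) = - \frac{11}{17}$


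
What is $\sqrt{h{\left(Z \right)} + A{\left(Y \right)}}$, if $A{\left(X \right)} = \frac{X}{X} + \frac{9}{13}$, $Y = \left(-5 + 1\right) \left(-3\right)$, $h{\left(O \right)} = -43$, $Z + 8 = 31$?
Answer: $\frac{i \sqrt{6981}}{13} \approx 6.4271 i$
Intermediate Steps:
$Z = 23$ ($Z = -8 + 31 = 23$)
$Y = 12$ ($Y = \left(-4\right) \left(-3\right) = 12$)
$A{\left(X \right)} = \frac{22}{13}$ ($A{\left(X \right)} = 1 + 9 \cdot \frac{1}{13} = 1 + \frac{9}{13} = \frac{22}{13}$)
$\sqrt{h{\left(Z \right)} + A{\left(Y \right)}} = \sqrt{-43 + \frac{22}{13}} = \sqrt{- \frac{537}{13}} = \frac{i \sqrt{6981}}{13}$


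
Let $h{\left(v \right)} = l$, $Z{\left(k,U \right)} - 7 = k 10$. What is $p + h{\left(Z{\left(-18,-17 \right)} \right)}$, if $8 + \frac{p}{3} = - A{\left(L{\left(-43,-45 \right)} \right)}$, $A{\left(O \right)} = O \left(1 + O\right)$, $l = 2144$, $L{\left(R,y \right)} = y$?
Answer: $-3820$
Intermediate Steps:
$Z{\left(k,U \right)} = 7 + 10 k$ ($Z{\left(k,U \right)} = 7 + k 10 = 7 + 10 k$)
$h{\left(v \right)} = 2144$
$p = -5964$ ($p = -24 + 3 \left(- \left(-45\right) \left(1 - 45\right)\right) = -24 + 3 \left(- \left(-45\right) \left(-44\right)\right) = -24 + 3 \left(\left(-1\right) 1980\right) = -24 + 3 \left(-1980\right) = -24 - 5940 = -5964$)
$p + h{\left(Z{\left(-18,-17 \right)} \right)} = -5964 + 2144 = -3820$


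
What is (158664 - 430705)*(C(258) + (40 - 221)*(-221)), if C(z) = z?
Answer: -10952098619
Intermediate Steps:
(158664 - 430705)*(C(258) + (40 - 221)*(-221)) = (158664 - 430705)*(258 + (40 - 221)*(-221)) = -272041*(258 - 181*(-221)) = -272041*(258 + 40001) = -272041*40259 = -10952098619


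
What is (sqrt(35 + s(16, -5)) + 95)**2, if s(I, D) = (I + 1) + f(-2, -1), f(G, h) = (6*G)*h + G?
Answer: (95 + sqrt(62))**2 ≈ 10583.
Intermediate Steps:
f(G, h) = G + 6*G*h (f(G, h) = 6*G*h + G = G + 6*G*h)
s(I, D) = 11 + I (s(I, D) = (I + 1) - 2*(1 + 6*(-1)) = (1 + I) - 2*(1 - 6) = (1 + I) - 2*(-5) = (1 + I) + 10 = 11 + I)
(sqrt(35 + s(16, -5)) + 95)**2 = (sqrt(35 + (11 + 16)) + 95)**2 = (sqrt(35 + 27) + 95)**2 = (sqrt(62) + 95)**2 = (95 + sqrt(62))**2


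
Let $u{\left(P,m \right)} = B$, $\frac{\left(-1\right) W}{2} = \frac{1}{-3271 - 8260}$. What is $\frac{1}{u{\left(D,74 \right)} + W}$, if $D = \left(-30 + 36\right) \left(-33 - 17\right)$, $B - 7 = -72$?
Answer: $- \frac{11531}{749513} \approx -0.015385$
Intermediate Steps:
$W = \frac{2}{11531}$ ($W = - \frac{2}{-3271 - 8260} = - \frac{2}{-11531} = \left(-2\right) \left(- \frac{1}{11531}\right) = \frac{2}{11531} \approx 0.00017345$)
$B = -65$ ($B = 7 - 72 = -65$)
$D = -300$ ($D = 6 \left(-50\right) = -300$)
$u{\left(P,m \right)} = -65$
$\frac{1}{u{\left(D,74 \right)} + W} = \frac{1}{-65 + \frac{2}{11531}} = \frac{1}{- \frac{749513}{11531}} = - \frac{11531}{749513}$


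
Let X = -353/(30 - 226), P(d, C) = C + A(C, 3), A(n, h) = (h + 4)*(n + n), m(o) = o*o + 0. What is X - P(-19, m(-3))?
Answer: -26107/196 ≈ -133.20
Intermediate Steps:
m(o) = o² (m(o) = o² + 0 = o²)
A(n, h) = 2*n*(4 + h) (A(n, h) = (4 + h)*(2*n) = 2*n*(4 + h))
P(d, C) = 15*C (P(d, C) = C + 2*C*(4 + 3) = C + 2*C*7 = C + 14*C = 15*C)
X = 353/196 (X = -353/(-196) = -353*(-1/196) = 353/196 ≈ 1.8010)
X - P(-19, m(-3)) = 353/196 - 15*(-3)² = 353/196 - 15*9 = 353/196 - 1*135 = 353/196 - 135 = -26107/196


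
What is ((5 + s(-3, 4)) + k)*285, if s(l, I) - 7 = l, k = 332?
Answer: 97185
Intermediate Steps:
s(l, I) = 7 + l
((5 + s(-3, 4)) + k)*285 = ((5 + (7 - 3)) + 332)*285 = ((5 + 4) + 332)*285 = (9 + 332)*285 = 341*285 = 97185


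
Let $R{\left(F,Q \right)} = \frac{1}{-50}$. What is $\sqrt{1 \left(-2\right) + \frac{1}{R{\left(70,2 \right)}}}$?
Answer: $2 i \sqrt{13} \approx 7.2111 i$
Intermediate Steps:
$R{\left(F,Q \right)} = - \frac{1}{50}$
$\sqrt{1 \left(-2\right) + \frac{1}{R{\left(70,2 \right)}}} = \sqrt{1 \left(-2\right) + \frac{1}{- \frac{1}{50}}} = \sqrt{-2 - 50} = \sqrt{-52} = 2 i \sqrt{13}$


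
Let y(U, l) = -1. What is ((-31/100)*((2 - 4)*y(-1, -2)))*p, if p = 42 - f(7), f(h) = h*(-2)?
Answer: -868/25 ≈ -34.720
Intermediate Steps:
f(h) = -2*h
p = 56 (p = 42 - (-2)*7 = 42 - 1*(-14) = 42 + 14 = 56)
((-31/100)*((2 - 4)*y(-1, -2)))*p = ((-31/100)*((2 - 4)*(-1)))*56 = ((-31*1/100)*(-2*(-1)))*56 = -31/100*2*56 = -31/50*56 = -868/25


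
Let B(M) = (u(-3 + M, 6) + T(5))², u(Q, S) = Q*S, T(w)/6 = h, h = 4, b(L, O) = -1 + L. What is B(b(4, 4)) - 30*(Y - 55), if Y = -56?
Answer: 3906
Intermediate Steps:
T(w) = 24 (T(w) = 6*4 = 24)
B(M) = (6 + 6*M)² (B(M) = ((-3 + M)*6 + 24)² = ((-18 + 6*M) + 24)² = (6 + 6*M)²)
B(b(4, 4)) - 30*(Y - 55) = 36*(1 + (-1 + 4))² - 30*(-56 - 55) = 36*(1 + 3)² - 30*(-111) = 36*4² + 3330 = 36*16 + 3330 = 576 + 3330 = 3906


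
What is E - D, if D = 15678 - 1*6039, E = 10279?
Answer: 640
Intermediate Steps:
D = 9639 (D = 15678 - 6039 = 9639)
E - D = 10279 - 1*9639 = 10279 - 9639 = 640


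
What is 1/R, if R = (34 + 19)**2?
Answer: 1/2809 ≈ 0.00035600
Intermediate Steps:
R = 2809 (R = 53**2 = 2809)
1/R = 1/2809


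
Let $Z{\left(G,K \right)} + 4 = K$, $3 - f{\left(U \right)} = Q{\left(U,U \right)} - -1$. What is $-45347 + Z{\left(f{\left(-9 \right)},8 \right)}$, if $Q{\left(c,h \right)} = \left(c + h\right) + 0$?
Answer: $-45343$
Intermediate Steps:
$Q{\left(c,h \right)} = c + h$
$f{\left(U \right)} = 2 - 2 U$ ($f{\left(U \right)} = 3 - \left(\left(U + U\right) - -1\right) = 3 - \left(2 U + 1\right) = 3 - \left(1 + 2 U\right) = 2 - 2 U$)
$Z{\left(G,K \right)} = -4 + K$
$-45347 + Z{\left(f{\left(-9 \right)},8 \right)} = -45347 + \left(-4 + 8\right) = -45347 + 4 = -45343$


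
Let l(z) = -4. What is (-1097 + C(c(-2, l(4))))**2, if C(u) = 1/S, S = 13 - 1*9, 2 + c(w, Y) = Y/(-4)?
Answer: 19245769/16 ≈ 1.2029e+6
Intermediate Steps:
c(w, Y) = -2 - Y/4 (c(w, Y) = -2 + Y/(-4) = -2 + Y*(-1/4) = -2 - Y/4)
S = 4 (S = 13 - 9 = 4)
C(u) = 1/4
(-1097 + C(c(-2, l(4))))**2 = (-1097 + 1/4)**2 = (-4387/4)**2 = 19245769/16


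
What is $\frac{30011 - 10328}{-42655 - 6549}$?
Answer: $- \frac{19683}{49204} \approx -0.40003$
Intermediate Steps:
$\frac{30011 - 10328}{-42655 - 6549} = \frac{19683}{-42655 + \left(-8453 + 1904\right)} = \frac{19683}{-42655 - 6549} = \frac{19683}{-49204} = 19683 \left(- \frac{1}{49204}\right) = - \frac{19683}{49204}$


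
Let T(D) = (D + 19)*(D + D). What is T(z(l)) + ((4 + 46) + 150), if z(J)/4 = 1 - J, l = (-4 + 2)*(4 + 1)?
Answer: 5744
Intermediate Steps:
l = -10 (l = -2*5 = -10)
z(J) = 4 - 4*J (z(J) = 4*(1 - J) = 4 - 4*J)
T(D) = 2*D*(19 + D) (T(D) = (19 + D)*(2*D) = 2*D*(19 + D))
T(z(l)) + ((4 + 46) + 150) = 2*(4 - 4*(-10))*(19 + (4 - 4*(-10))) + ((4 + 46) + 150) = 2*(4 + 40)*(19 + (4 + 40)) + (50 + 150) = 2*44*(19 + 44) + 200 = 2*44*63 + 200 = 5544 + 200 = 5744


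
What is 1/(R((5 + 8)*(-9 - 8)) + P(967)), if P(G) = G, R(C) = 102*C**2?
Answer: 1/4982749 ≈ 2.0069e-7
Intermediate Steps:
1/(R((5 + 8)*(-9 - 8)) + P(967)) = 1/(102*((5 + 8)*(-9 - 8))**2 + 967) = 1/(102*(13*(-17))**2 + 967) = 1/(102*(-221)**2 + 967) = 1/(102*48841 + 967) = 1/(4981782 + 967) = 1/4982749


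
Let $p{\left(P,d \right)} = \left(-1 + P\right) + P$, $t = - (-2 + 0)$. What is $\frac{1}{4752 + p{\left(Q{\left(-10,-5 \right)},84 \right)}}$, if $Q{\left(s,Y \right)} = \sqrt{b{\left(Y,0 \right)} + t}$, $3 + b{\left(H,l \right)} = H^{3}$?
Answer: $\frac{4751}{22572505} - \frac{6 i \sqrt{14}}{22572505} \approx 0.00021048 - 9.9457 \cdot 10^{-7} i$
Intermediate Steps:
$t = 2$ ($t = \left(-1\right) \left(-2\right) = 2$)
$b{\left(H,l \right)} = -3 + H^{3}$
$Q{\left(s,Y \right)} = \sqrt{-1 + Y^{3}}$ ($Q{\left(s,Y \right)} = \sqrt{\left(-3 + Y^{3}\right) + 2} = \sqrt{-1 + Y^{3}}$)
$p{\left(P,d \right)} = -1 + 2 P$
$\frac{1}{4752 + p{\left(Q{\left(-10,-5 \right)},84 \right)}} = \frac{1}{4752 - \left(1 - 2 \sqrt{-1 + \left(-5\right)^{3}}\right)} = \frac{1}{4752 - \left(1 - 2 \sqrt{-1 - 125}\right)} = \frac{1}{4752 - \left(1 - 2 \sqrt{-126}\right)} = \frac{1}{4752 - \left(1 - 2 \cdot 3 i \sqrt{14}\right)} = \frac{1}{4752 - \left(1 - 6 i \sqrt{14}\right)} = \frac{1}{4751 + 6 i \sqrt{14}}$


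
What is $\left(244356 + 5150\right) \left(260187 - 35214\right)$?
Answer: $56132113338$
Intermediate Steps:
$\left(244356 + 5150\right) \left(260187 - 35214\right) = 249506 \left(260187 + \left(-230128 + 194914\right)\right) = 249506 \left(260187 - 35214\right) = 249506 \cdot 224973 = 56132113338$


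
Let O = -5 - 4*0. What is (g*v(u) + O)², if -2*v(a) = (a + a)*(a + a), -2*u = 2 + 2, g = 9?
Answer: 5929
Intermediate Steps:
u = -2 (u = -(2 + 2)/2 = -½*4 = -2)
v(a) = -2*a² (v(a) = -(a + a)*(a + a)/2 = -2*a*2*a/2 = -2*a²)
O = -5 (O = -5 + 0 = -5)
(g*v(u) + O)² = (9*(-2*(-2)²) - 5)² = (9*(-2*4) - 5)² = (9*(-8) - 5)² = (-72 - 5)² = (-77)² = 5929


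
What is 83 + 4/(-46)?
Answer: 1907/23 ≈ 82.913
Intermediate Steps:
83 + 4/(-46) = 83 - 1/46*4 = 83 - 2/23 = 1907/23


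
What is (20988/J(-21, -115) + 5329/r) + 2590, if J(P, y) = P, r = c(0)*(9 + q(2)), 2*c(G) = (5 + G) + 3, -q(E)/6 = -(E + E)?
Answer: 1506991/924 ≈ 1630.9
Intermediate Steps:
q(E) = 12*E (q(E) = -(-6)*(E + E) = -(-6)*2*E = -(-12)*E = 12*E)
c(G) = 4 + G/2 (c(G) = ((5 + G) + 3)/2 = (8 + G)/2 = 4 + G/2)
r = 132 (r = (4 + (½)*0)*(9 + 12*2) = (4 + 0)*(9 + 24) = 4*33 = 132)
(20988/J(-21, -115) + 5329/r) + 2590 = (20988/(-21) + 5329/132) + 2590 = (20988*(-1/21) + 5329*(1/132)) + 2590 = (-6996/7 + 5329/132) + 2590 = -886169/924 + 2590 = 1506991/924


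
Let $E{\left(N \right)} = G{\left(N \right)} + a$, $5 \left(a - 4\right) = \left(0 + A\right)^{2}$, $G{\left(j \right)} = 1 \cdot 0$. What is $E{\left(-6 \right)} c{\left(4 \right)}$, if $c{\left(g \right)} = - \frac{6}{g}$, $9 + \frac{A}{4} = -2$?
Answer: $- \frac{2934}{5} \approx -586.8$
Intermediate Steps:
$A = -44$ ($A = -36 + 4 \left(-2\right) = -36 - 8 = -44$)
$G{\left(j \right)} = 0$
$a = \frac{1956}{5}$ ($a = 4 + \frac{\left(0 - 44\right)^{2}}{5} = 4 + \frac{\left(-44\right)^{2}}{5} = 4 + \frac{1}{5} \cdot 1936 = 4 + \frac{1936}{5} = \frac{1956}{5} \approx 391.2$)
$E{\left(N \right)} = \frac{1956}{5}$ ($E{\left(N \right)} = 0 + \frac{1956}{5} = \frac{1956}{5}$)
$E{\left(-6 \right)} c{\left(4 \right)} = \frac{1956 \left(- \frac{6}{4}\right)}{5} = \frac{1956 \left(\left(-6\right) \frac{1}{4}\right)}{5} = \frac{1956}{5} \left(- \frac{3}{2}\right) = - \frac{2934}{5}$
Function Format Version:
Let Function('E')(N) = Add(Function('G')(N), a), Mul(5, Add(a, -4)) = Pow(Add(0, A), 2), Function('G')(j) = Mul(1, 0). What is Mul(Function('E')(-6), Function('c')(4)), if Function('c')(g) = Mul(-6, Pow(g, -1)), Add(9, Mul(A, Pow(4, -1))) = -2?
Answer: Rational(-2934, 5) ≈ -586.80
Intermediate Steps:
A = -44 (A = Add(-36, Mul(4, -2)) = Add(-36, -8) = -44)
Function('G')(j) = 0
a = Rational(1956, 5) (a = Add(4, Mul(Rational(1, 5), Pow(Add(0, -44), 2))) = Add(4, Mul(Rational(1, 5), Pow(-44, 2))) = Add(4, Mul(Rational(1, 5), 1936)) = Add(4, Rational(1936, 5)) = Rational(1956, 5) ≈ 391.20)
Function('E')(N) = Rational(1956, 5) (Function('E')(N) = Add(0, Rational(1956, 5)) = Rational(1956, 5))
Mul(Function('E')(-6), Function('c')(4)) = Mul(Rational(1956, 5), Mul(-6, Pow(4, -1))) = Mul(Rational(1956, 5), Mul(-6, Rational(1, 4))) = Mul(Rational(1956, 5), Rational(-3, 2)) = Rational(-2934, 5)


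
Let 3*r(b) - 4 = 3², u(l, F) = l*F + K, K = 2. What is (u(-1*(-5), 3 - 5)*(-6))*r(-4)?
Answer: 208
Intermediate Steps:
u(l, F) = 2 + F*l (u(l, F) = l*F + 2 = F*l + 2 = 2 + F*l)
r(b) = 13/3 (r(b) = 4/3 + (⅓)*3² = 4/3 + (⅓)*9 = 4/3 + 3 = 13/3)
(u(-1*(-5), 3 - 5)*(-6))*r(-4) = ((2 + (3 - 5)*(-1*(-5)))*(-6))*(13/3) = ((2 - 2*5)*(-6))*(13/3) = ((2 - 10)*(-6))*(13/3) = -8*(-6)*(13/3) = 48*(13/3) = 208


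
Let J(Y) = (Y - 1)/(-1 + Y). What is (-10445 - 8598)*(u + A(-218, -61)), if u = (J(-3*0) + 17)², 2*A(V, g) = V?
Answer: -4094245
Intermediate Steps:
A(V, g) = V/2
J(Y) = 1 (J(Y) = (-1 + Y)/(-1 + Y) = 1)
u = 324 (u = (1 + 17)² = 18² = 324)
(-10445 - 8598)*(u + A(-218, -61)) = (-10445 - 8598)*(324 + (½)*(-218)) = -19043*(324 - 109) = -19043*215 = -4094245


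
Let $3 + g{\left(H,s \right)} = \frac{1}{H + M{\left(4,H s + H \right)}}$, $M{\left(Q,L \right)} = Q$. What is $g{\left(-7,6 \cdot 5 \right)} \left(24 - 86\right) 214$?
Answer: $\frac{132680}{3} \approx 44227.0$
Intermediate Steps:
$g{\left(H,s \right)} = -3 + \frac{1}{4 + H}$ ($g{\left(H,s \right)} = -3 + \frac{1}{H + 4} = -3 + \frac{1}{4 + H}$)
$g{\left(-7,6 \cdot 5 \right)} \left(24 - 86\right) 214 = \frac{-11 - -21}{4 - 7} \left(24 - 86\right) 214 = \frac{-11 + 21}{-3} \left(24 - 86\right) 214 = \left(- \frac{1}{3}\right) 10 \left(-62\right) 214 = \left(- \frac{10}{3}\right) \left(-62\right) 214 = \frac{620}{3} \cdot 214 = \frac{132680}{3}$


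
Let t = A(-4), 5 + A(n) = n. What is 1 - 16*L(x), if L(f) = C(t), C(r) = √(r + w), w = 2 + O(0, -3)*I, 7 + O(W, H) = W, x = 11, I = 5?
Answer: 1 - 16*I*√42 ≈ 1.0 - 103.69*I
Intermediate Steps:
A(n) = -5 + n
t = -9 (t = -5 - 4 = -9)
O(W, H) = -7 + W
w = -33 (w = 2 + (-7 + 0)*5 = 2 - 7*5 = 2 - 35 = -33)
C(r) = √(-33 + r) (C(r) = √(r - 33) = √(-33 + r))
L(f) = I*√42 (L(f) = √(-33 - 9) = √(-42) = I*√42)
1 - 16*L(x) = 1 - 16*I*√42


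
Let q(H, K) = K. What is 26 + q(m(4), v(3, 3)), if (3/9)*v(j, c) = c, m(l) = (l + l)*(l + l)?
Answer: 35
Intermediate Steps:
m(l) = 4*l**2 (m(l) = (2*l)*(2*l) = 4*l**2)
v(j, c) = 3*c
26 + q(m(4), v(3, 3)) = 26 + 3*3 = 26 + 9 = 35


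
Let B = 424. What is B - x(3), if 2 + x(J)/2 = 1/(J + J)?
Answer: 1283/3 ≈ 427.67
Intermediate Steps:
x(J) = -4 + 1/J (x(J) = -4 + 2/(J + J) = -4 + 2/((2*J)) = -4 + 2*(1/(2*J)) = -4 + 1/J)
B - x(3) = 424 - (-4 + 1/3) = 424 - (-4 + ⅓) = 424 - 1*(-11/3) = 424 + 11/3 = 1283/3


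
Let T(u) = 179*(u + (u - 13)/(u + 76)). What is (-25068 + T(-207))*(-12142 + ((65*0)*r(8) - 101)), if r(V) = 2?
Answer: 99149580453/131 ≈ 7.5687e+8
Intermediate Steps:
T(u) = 179*u + 179*(-13 + u)/(76 + u) (T(u) = 179*(u + (-13 + u)/(76 + u)) = 179*u + 179*(-13 + u)/(76 + u))
(-25068 + T(-207))*(-12142 + ((65*0)*r(8) - 101)) = (-25068 + 179*(-13 + (-207)**2 + 77*(-207))/(76 - 207))*(-12142 + ((65*0)*2 - 101)) = (-25068 + 179*(-13 + 42849 - 15939)/(-131))*(-12142 + (0*2 - 101)) = (-25068 + 179*(-1/131)*26897)*(-12142 + (0 - 101)) = (-25068 - 4814563/131)*(-12142 - 101) = -8098471/131*(-12243) = 99149580453/131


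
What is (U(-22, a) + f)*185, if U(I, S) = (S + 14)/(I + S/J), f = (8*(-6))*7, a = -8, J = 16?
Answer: -186628/3 ≈ -62209.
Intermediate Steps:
f = -336 (f = -48*7 = -336)
U(I, S) = (14 + S)/(I + S/16) (U(I, S) = (S + 14)/(I + S/16) = (14 + S)/(I + S*(1/16)) = (14 + S)/(I + S/16))
(U(-22, a) + f)*185 = (16*(14 - 8)/(-8 + 16*(-22)) - 336)*185 = (16*6/(-8 - 352) - 336)*185 = (16*6/(-360) - 336)*185 = (16*(-1/360)*6 - 336)*185 = (-4/15 - 336)*185 = -5044/15*185 = -186628/3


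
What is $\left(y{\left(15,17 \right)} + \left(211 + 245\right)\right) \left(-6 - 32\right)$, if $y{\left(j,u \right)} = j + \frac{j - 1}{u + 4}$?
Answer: $- \frac{53770}{3} \approx -17923.0$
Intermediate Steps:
$y{\left(j,u \right)} = j + \frac{-1 + j}{4 + u}$
$\left(y{\left(15,17 \right)} + \left(211 + 245\right)\right) \left(-6 - 32\right) = \left(\frac{-1 + 5 \cdot 15 + 15 \cdot 17}{4 + 17} + \left(211 + 245\right)\right) \left(-6 - 32\right) = \left(\frac{-1 + 75 + 255}{21} + 456\right) \left(-6 - 32\right) = \left(\frac{1}{21} \cdot 329 + 456\right) \left(-6 - 32\right) = \left(\frac{47}{3} + 456\right) \left(-38\right) = \frac{1415}{3} \left(-38\right) = - \frac{53770}{3}$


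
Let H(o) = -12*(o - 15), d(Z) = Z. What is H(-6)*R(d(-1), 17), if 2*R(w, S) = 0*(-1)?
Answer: 0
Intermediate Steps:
R(w, S) = 0 (R(w, S) = (0*(-1))/2 = (½)*0 = 0)
H(o) = 180 - 12*o (H(o) = -12*(-15 + o) = 180 - 12*o)
H(-6)*R(d(-1), 17) = (180 - 12*(-6))*0 = (180 + 72)*0 = 252*0 = 0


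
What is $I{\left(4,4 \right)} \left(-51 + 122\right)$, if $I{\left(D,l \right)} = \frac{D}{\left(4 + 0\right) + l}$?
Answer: $\frac{71}{2} \approx 35.5$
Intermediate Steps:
$I{\left(D,l \right)} = \frac{D}{4 + l}$
$I{\left(4,4 \right)} \left(-51 + 122\right) = \frac{4}{4 + 4} \left(-51 + 122\right) = \frac{4}{8} \cdot 71 = 4 \cdot \frac{1}{8} \cdot 71 = \frac{1}{2} \cdot 71 = \frac{71}{2}$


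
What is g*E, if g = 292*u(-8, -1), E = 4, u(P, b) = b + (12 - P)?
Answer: 22192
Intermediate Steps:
u(P, b) = 12 + b - P
g = 5548 (g = 292*(12 - 1 - 1*(-8)) = 292*(12 - 1 + 8) = 292*19 = 5548)
g*E = 5548*4 = 22192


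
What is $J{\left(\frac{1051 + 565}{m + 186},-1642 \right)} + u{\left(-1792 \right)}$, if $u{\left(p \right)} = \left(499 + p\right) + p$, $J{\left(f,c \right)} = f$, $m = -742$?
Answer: $- \frac{429219}{139} \approx -3087.9$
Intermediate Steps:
$u{\left(p \right)} = 499 + 2 p$
$J{\left(\frac{1051 + 565}{m + 186},-1642 \right)} + u{\left(-1792 \right)} = \frac{1051 + 565}{-742 + 186} + \left(499 + 2 \left(-1792\right)\right) = \frac{1616}{-556} + \left(499 - 3584\right) = 1616 \left(- \frac{1}{556}\right) - 3085 = - \frac{404}{139} - 3085 = - \frac{429219}{139}$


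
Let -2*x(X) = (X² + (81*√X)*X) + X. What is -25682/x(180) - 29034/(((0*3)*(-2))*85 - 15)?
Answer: 100009847117/51669855 + 693414*√5/5741095 ≈ 1935.8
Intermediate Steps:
x(X) = -81*X^(3/2)/2 - X/2 - X²/2 (x(X) = -((X² + (81*√X)*X) + X)/2 = -((X² + 81*X^(3/2)) + X)/2 = -(X + X² + 81*X^(3/2))/2 = -81*X^(3/2)/2 - X/2 - X²/2)
-25682/x(180) - 29034/(((0*3)*(-2))*85 - 15) = -25682/(-43740*√5 - ½*180 - ½*180²) - 29034/(((0*3)*(-2))*85 - 15) = -25682/(-43740*√5 - 90 - ½*32400) - 29034/((0*(-2))*85 - 15) = -25682/(-43740*√5 - 90 - 16200) - 29034/(0*85 - 15) = -25682/(-16290 - 43740*√5) - 29034/(0 - 15) = -25682/(-16290 - 43740*√5) - 29034/(-15) = -25682/(-16290 - 43740*√5) - 29034*(-1/15) = -25682/(-16290 - 43740*√5) + 9678/5 = 9678/5 - 25682/(-16290 - 43740*√5)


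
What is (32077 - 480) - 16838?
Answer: 14759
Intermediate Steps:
(32077 - 480) - 16838 = 31597 - 16838 = 14759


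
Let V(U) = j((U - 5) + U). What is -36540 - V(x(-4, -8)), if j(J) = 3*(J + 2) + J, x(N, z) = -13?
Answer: -36422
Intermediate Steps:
j(J) = 6 + 4*J (j(J) = 3*(2 + J) + J = (6 + 3*J) + J = 6 + 4*J)
V(U) = -14 + 8*U (V(U) = 6 + 4*((U - 5) + U) = 6 + 4*((-5 + U) + U) = 6 + 4*(-5 + 2*U) = 6 + (-20 + 8*U) = -14 + 8*U)
-36540 - V(x(-4, -8)) = -36540 - (-14 + 8*(-13)) = -36540 - (-14 - 104) = -36540 - 1*(-118) = -36540 + 118 = -36422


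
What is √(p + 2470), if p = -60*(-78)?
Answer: 5*√286 ≈ 84.558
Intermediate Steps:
p = 4680
√(p + 2470) = √(4680 + 2470) = √7150 = 5*√286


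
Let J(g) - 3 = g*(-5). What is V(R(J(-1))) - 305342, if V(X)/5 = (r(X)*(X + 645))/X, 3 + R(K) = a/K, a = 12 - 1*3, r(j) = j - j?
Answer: -305342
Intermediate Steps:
J(g) = 3 - 5*g (J(g) = 3 + g*(-5) = 3 - 5*g)
r(j) = 0
a = 9 (a = 12 - 3 = 9)
R(K) = -3 + 9/K
V(X) = 0 (V(X) = 5*((0*(X + 645))/X) = 5*((0*(645 + X))/X) = 5*(0/X) = 5*0 = 0)
V(R(J(-1))) - 305342 = 0 - 305342 = -305342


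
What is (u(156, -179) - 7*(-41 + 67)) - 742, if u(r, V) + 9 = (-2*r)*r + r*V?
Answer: -77529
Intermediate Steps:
u(r, V) = -9 - 2*r² + V*r (u(r, V) = -9 + ((-2*r)*r + r*V) = -9 + (-2*r² + V*r) = -9 - 2*r² + V*r)
(u(156, -179) - 7*(-41 + 67)) - 742 = ((-9 - 2*156² - 179*156) - 7*(-41 + 67)) - 742 = ((-9 - 2*24336 - 27924) - 7*26) - 742 = ((-9 - 48672 - 27924) - 182) - 742 = (-76605 - 182) - 742 = -76787 - 742 = -77529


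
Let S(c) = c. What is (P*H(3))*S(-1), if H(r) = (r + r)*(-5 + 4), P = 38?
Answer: 228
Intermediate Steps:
H(r) = -2*r (H(r) = (2*r)*(-1) = -2*r)
(P*H(3))*S(-1) = (38*(-2*3))*(-1) = (38*(-6))*(-1) = -228*(-1) = 228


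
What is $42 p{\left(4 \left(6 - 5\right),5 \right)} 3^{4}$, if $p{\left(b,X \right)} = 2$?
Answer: $6804$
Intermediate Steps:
$42 p{\left(4 \left(6 - 5\right),5 \right)} 3^{4} = 42 \cdot 2 \cdot 3^{4} = 84 \cdot 81 = 6804$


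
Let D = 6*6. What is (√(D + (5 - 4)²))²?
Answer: 37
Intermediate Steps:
D = 36
(√(D + (5 - 4)²))² = (√(36 + (5 - 4)²))² = (√(36 + 1²))² = (√(36 + 1))² = (√37)² = 37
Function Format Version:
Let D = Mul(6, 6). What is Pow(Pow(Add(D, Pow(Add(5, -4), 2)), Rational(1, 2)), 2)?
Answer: 37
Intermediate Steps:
D = 36
Pow(Pow(Add(D, Pow(Add(5, -4), 2)), Rational(1, 2)), 2) = Pow(Pow(Add(36, Pow(Add(5, -4), 2)), Rational(1, 2)), 2) = Pow(Pow(Add(36, Pow(1, 2)), Rational(1, 2)), 2) = Pow(Pow(Add(36, 1), Rational(1, 2)), 2) = Pow(Pow(37, Rational(1, 2)), 2) = 37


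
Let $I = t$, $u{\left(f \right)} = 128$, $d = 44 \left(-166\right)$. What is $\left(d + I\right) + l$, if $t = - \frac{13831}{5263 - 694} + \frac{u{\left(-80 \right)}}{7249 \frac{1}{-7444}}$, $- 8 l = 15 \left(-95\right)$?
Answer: $- \frac{1923740664383}{264965448} \approx -7260.3$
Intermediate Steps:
$l = \frac{1425}{8}$ ($l = - \frac{15 \left(-95\right)}{8} = \left(- \frac{1}{8}\right) \left(-1425\right) = \frac{1425}{8} \approx 178.13$)
$d = -7304$
$t = - \frac{4453750327}{33120681}$ ($t = - \frac{13831}{5263 - 694} + \frac{128}{7249 \frac{1}{-7444}} = - \frac{13831}{4569} + \frac{128}{7249 \left(- \frac{1}{7444}\right)} = \left(-13831\right) \frac{1}{4569} + \frac{128}{- \frac{7249}{7444}} = - \frac{13831}{4569} + 128 \left(- \frac{7444}{7249}\right) = - \frac{13831}{4569} - \frac{952832}{7249} = - \frac{4453750327}{33120681} \approx -134.47$)
$I = - \frac{4453750327}{33120681} \approx -134.47$
$\left(d + I\right) + l = \left(-7304 - \frac{4453750327}{33120681}\right) + \frac{1425}{8} = - \frac{246367204351}{33120681} + \frac{1425}{8} = - \frac{1923740664383}{264965448}$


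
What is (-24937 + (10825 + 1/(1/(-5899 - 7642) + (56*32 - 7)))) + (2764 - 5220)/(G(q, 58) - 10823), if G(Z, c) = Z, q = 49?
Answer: -1837458128533977/130207474708 ≈ -14112.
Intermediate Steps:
(-24937 + (10825 + 1/(1/(-5899 - 7642) + (56*32 - 7)))) + (2764 - 5220)/(G(q, 58) - 10823) = (-24937 + (10825 + 1/(1/(-5899 - 7642) + (56*32 - 7)))) + (2764 - 5220)/(49 - 10823) = (-24937 + (10825 + 1/(1/(-13541) + (1792 - 7)))) - 2456/(-10774) = (-24937 + (10825 + 1/(-1/13541 + 1785))) - 2456*(-1/10774) = (-24937 + (10825 + 1/(24170684/13541))) + 1228/5387 = (-24937 + (10825 + 13541/24170684)) + 1228/5387 = (-24937 + 261647667841/24170684) + 1228/5387 = -341096679067/24170684 + 1228/5387 = -1837458128533977/130207474708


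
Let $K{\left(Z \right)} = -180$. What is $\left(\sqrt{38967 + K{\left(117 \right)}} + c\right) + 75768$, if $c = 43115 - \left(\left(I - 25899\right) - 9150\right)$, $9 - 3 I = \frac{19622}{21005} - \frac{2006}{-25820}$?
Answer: $\frac{25045031261777}{162704730} + \sqrt{38787} \approx 1.5413 \cdot 10^{5}$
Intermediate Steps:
$I = \frac{433236583}{162704730}$ ($I = 3 - \frac{\frac{19622}{21005} - \frac{2006}{-25820}}{3} = 3 - \frac{19622 \cdot \frac{1}{21005} - - \frac{1003}{12910}}{3} = 3 - \frac{\frac{19622}{21005} + \frac{1003}{12910}}{3} = 3 - \frac{54877607}{162704730} = \frac{433236583}{162704730} \approx 2.6627$)
$c = \frac{12717219279137}{162704730}$ ($c = 43115 - \left(\left(\frac{433236583}{162704730} - 25899\right) - 9150\right) = 43115 - \left(- \frac{4213456565687}{162704730} - 9150\right) = 43115 - - \frac{5702204845187}{162704730} = 43115 + \frac{5702204845187}{162704730} = \frac{12717219279137}{162704730} \approx 78161.0$)
$\left(\sqrt{38967 + K{\left(117 \right)}} + c\right) + 75768 = \left(\sqrt{38967 - 180} + \frac{12717219279137}{162704730}\right) + 75768 = \left(\sqrt{38787} + \frac{12717219279137}{162704730}\right) + 75768 = \left(\frac{12717219279137}{162704730} + \sqrt{38787}\right) + 75768 = \frac{25045031261777}{162704730} + \sqrt{38787}$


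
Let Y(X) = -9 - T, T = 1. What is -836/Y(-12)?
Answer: 418/5 ≈ 83.600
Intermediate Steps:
Y(X) = -10 (Y(X) = -9 - 1*1 = -9 - 1 = -10)
-836/Y(-12) = -836/(-10) = -836*(-⅒) = 418/5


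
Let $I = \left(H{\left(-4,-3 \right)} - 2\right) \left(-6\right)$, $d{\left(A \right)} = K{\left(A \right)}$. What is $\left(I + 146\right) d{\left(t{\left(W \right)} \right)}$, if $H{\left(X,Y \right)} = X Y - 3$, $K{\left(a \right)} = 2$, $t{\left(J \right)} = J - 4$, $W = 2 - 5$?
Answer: $208$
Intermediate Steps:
$W = -3$
$t{\left(J \right)} = -4 + J$
$H{\left(X,Y \right)} = -3 + X Y$
$d{\left(A \right)} = 2$
$I = -42$ ($I = \left(\left(-3 - -12\right) - 2\right) \left(-6\right) = \left(\left(-3 + 12\right) - 2\right) \left(-6\right) = \left(9 - 2\right) \left(-6\right) = 7 \left(-6\right) = -42$)
$\left(I + 146\right) d{\left(t{\left(W \right)} \right)} = \left(-42 + 146\right) 2 = 104 \cdot 2 = 208$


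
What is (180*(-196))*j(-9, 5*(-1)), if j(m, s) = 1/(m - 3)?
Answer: 2940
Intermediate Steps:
j(m, s) = 1/(-3 + m)
(180*(-196))*j(-9, 5*(-1)) = (180*(-196))/(-3 - 9) = -35280/(-12) = -35280*(-1/12) = 2940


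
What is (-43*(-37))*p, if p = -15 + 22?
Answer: 11137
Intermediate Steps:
p = 7
(-43*(-37))*p = -43*(-37)*7 = 1591*7 = 11137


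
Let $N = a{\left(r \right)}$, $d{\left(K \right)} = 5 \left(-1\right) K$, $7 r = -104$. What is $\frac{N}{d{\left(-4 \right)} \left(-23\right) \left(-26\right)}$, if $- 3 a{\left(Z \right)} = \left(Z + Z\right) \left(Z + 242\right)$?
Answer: $\frac{212}{1127} \approx 0.18811$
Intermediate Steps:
$r = - \frac{104}{7}$ ($r = \frac{1}{7} \left(-104\right) = - \frac{104}{7} \approx -14.857$)
$a{\left(Z \right)} = - \frac{2 Z \left(242 + Z\right)}{3}$ ($a{\left(Z \right)} = - \frac{\left(Z + Z\right) \left(Z + 242\right)}{3} = - \frac{2 Z \left(242 + Z\right)}{3}$)
$d{\left(K \right)} = - 5 K$
$N = \frac{110240}{49}$ ($N = \left(- \frac{2}{3}\right) \left(- \frac{104}{7}\right) \left(242 - \frac{104}{7}\right) = \left(- \frac{2}{3}\right) \left(- \frac{104}{7}\right) \frac{1590}{7} = \frac{110240}{49} \approx 2249.8$)
$\frac{N}{d{\left(-4 \right)} \left(-23\right) \left(-26\right)} = \frac{110240}{49 \left(-5\right) \left(-4\right) \left(-23\right) \left(-26\right)} = \frac{110240}{49 \cdot 20 \left(-23\right) \left(-26\right)} = \frac{110240}{49 \left(\left(-460\right) \left(-26\right)\right)} = \frac{110240}{49 \cdot 11960} = \frac{110240}{49} \cdot \frac{1}{11960} = \frac{212}{1127}$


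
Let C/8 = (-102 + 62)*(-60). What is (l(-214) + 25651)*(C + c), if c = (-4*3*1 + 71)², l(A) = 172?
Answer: 585691463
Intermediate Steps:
c = 3481 (c = (-12*1 + 71)² = (-12 + 71)² = 59² = 3481)
C = 19200 (C = 8*((-102 + 62)*(-60)) = 8*(-40*(-60)) = 8*2400 = 19200)
(l(-214) + 25651)*(C + c) = (172 + 25651)*(19200 + 3481) = 25823*22681 = 585691463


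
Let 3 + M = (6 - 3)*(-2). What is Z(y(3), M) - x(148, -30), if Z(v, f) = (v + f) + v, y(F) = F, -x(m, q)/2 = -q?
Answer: 57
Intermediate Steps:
x(m, q) = 2*q (x(m, q) = -(-2)*q = 2*q)
M = -9 (M = -3 + (6 - 3)*(-2) = -3 + 3*(-2) = -3 - 6 = -9)
Z(v, f) = f + 2*v (Z(v, f) = (f + v) + v = f + 2*v)
Z(y(3), M) - x(148, -30) = (-9 + 2*3) - 2*(-30) = (-9 + 6) - 1*(-60) = -3 + 60 = 57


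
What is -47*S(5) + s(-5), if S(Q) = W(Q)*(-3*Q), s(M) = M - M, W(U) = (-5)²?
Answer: 17625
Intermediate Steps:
W(U) = 25
s(M) = 0
S(Q) = -75*Q (S(Q) = 25*(-3*Q) = -75*Q)
-47*S(5) + s(-5) = -(-3525)*5 + 0 = -47*(-375) + 0 = 17625 + 0 = 17625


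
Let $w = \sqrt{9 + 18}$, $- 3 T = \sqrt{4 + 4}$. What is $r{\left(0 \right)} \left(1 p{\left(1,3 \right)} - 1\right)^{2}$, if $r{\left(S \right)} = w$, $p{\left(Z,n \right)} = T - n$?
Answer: $16 \sqrt{6} + \frac{152 \sqrt{3}}{3} \approx 126.95$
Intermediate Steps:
$T = - \frac{2 \sqrt{2}}{3}$ ($T = - \frac{\sqrt{4 + 4}}{3} = - \frac{\sqrt{8}}{3} = - \frac{2 \sqrt{2}}{3} \approx -0.94281$)
$p{\left(Z,n \right)} = - n - \frac{2 \sqrt{2}}{3}$ ($p{\left(Z,n \right)} = - \frac{2 \sqrt{2}}{3} - n = - n - \frac{2 \sqrt{2}}{3}$)
$w = 3 \sqrt{3}$ ($w = \sqrt{27} = 3 \sqrt{3} \approx 5.1962$)
$r{\left(S \right)} = 3 \sqrt{3}$
$r{\left(0 \right)} \left(1 p{\left(1,3 \right)} - 1\right)^{2} = 3 \sqrt{3} \left(1 \left(\left(-1\right) 3 - \frac{2 \sqrt{2}}{3}\right) - 1\right)^{2} = 3 \sqrt{3} \left(1 \left(-3 - \frac{2 \sqrt{2}}{3}\right) - 1\right)^{2} = 3 \sqrt{3} \left(\left(-3 - \frac{2 \sqrt{2}}{3}\right) - 1\right)^{2} = 3 \sqrt{3} \left(-4 - \frac{2 \sqrt{2}}{3}\right)^{2}$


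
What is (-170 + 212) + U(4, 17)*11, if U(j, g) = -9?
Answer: -57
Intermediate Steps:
(-170 + 212) + U(4, 17)*11 = (-170 + 212) - 9*11 = 42 - 99 = -57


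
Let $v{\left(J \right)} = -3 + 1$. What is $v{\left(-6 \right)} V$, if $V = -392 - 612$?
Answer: $2008$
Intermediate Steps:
$v{\left(J \right)} = -2$
$V = -1004$ ($V = -392 - 612 = -1004$)
$v{\left(-6 \right)} V = \left(-2\right) \left(-1004\right) = 2008$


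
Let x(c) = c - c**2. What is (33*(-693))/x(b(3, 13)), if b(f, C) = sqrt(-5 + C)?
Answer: 3267 + 3267*sqrt(2)/4 ≈ 4422.1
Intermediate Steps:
(33*(-693))/x(b(3, 13)) = (33*(-693))/((sqrt(-5 + 13)*(1 - sqrt(-5 + 13)))) = -22869*sqrt(2)/(4*(1 - sqrt(8))) = -22869*sqrt(2)/(4*(1 - 2*sqrt(2)))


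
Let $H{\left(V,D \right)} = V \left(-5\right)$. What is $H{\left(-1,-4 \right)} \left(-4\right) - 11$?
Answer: $-31$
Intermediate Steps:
$H{\left(V,D \right)} = - 5 V$
$H{\left(-1,-4 \right)} \left(-4\right) - 11 = \left(-5\right) \left(-1\right) \left(-4\right) - 11 = 5 \left(-4\right) - 11 = -20 - 11 = -31$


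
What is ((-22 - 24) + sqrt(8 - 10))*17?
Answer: -782 + 17*I*sqrt(2) ≈ -782.0 + 24.042*I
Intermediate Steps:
((-22 - 24) + sqrt(8 - 10))*17 = (-46 + sqrt(-2))*17 = (-46 + I*sqrt(2))*17 = -782 + 17*I*sqrt(2)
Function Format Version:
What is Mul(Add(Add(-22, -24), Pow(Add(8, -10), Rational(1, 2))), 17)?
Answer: Add(-782, Mul(17, I, Pow(2, Rational(1, 2)))) ≈ Add(-782.00, Mul(24.042, I))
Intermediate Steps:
Mul(Add(Add(-22, -24), Pow(Add(8, -10), Rational(1, 2))), 17) = Mul(Add(-46, Pow(-2, Rational(1, 2))), 17) = Mul(Add(-46, Mul(I, Pow(2, Rational(1, 2)))), 17) = Add(-782, Mul(17, I, Pow(2, Rational(1, 2))))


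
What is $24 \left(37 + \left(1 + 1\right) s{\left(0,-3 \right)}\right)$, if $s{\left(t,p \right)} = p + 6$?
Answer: $1032$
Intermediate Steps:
$s{\left(t,p \right)} = 6 + p$
$24 \left(37 + \left(1 + 1\right) s{\left(0,-3 \right)}\right) = 24 \left(37 + \left(1 + 1\right) \left(6 - 3\right)\right) = 24 \left(37 + 2 \cdot 3\right) = 24 \left(37 + 6\right) = 24 \cdot 43 = 1032$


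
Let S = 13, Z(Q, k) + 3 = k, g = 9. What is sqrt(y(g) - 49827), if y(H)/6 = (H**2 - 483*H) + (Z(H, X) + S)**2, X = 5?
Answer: I*sqrt(74073) ≈ 272.16*I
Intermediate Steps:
Z(Q, k) = -3 + k
y(H) = 1350 - 2898*H + 6*H**2 (y(H) = 6*((H**2 - 483*H) + ((-3 + 5) + 13)**2) = 6*((H**2 - 483*H) + (2 + 13)**2) = 6*((H**2 - 483*H) + 15**2) = 6*((H**2 - 483*H) + 225) = 6*(225 + H**2 - 483*H) = 1350 - 2898*H + 6*H**2)
sqrt(y(g) - 49827) = sqrt((1350 - 2898*9 + 6*9**2) - 49827) = sqrt((1350 - 26082 + 6*81) - 49827) = sqrt((1350 - 26082 + 486) - 49827) = sqrt(-24246 - 49827) = sqrt(-74073) = I*sqrt(74073)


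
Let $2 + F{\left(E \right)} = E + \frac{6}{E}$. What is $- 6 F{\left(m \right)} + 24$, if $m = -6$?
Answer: $78$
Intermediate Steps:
$F{\left(E \right)} = -2 + E + \frac{6}{E}$ ($F{\left(E \right)} = -2 + \left(E + \frac{6}{E}\right) = -2 + E + \frac{6}{E}$)
$- 6 F{\left(m \right)} + 24 = - 6 \left(-2 - 6 + \frac{6}{-6}\right) + 24 = - 6 \left(-2 - 6 + 6 \left(- \frac{1}{6}\right)\right) + 24 = - 6 \left(-2 - 6 - 1\right) + 24 = \left(-6\right) \left(-9\right) + 24 = 54 + 24 = 78$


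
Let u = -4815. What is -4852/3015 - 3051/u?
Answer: -314747/322605 ≈ -0.97564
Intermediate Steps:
-4852/3015 - 3051/u = -4852/3015 - 3051/(-4815) = -4852*1/3015 - 3051*(-1/4815) = -4852/3015 + 339/535 = -314747/322605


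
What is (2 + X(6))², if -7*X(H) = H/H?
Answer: 169/49 ≈ 3.4490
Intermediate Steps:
X(H) = -⅐ (X(H) = -H/(7*H) = -⅐*1 = -⅐)
(2 + X(6))² = (2 - ⅐)² = (13/7)² = 169/49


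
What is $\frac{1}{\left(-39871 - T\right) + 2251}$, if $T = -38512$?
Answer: $\frac{1}{892} \approx 0.0011211$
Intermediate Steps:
$\frac{1}{\left(-39871 - T\right) + 2251} = \frac{1}{\left(-39871 - -38512\right) + 2251} = \frac{1}{\left(-39871 + 38512\right) + 2251} = \frac{1}{-1359 + 2251} = \frac{1}{892}$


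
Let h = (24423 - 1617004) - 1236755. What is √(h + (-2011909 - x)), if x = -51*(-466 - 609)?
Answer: I*√4896070 ≈ 2212.7*I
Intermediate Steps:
x = 54825 (x = -51*(-1075) = 54825)
h = -2829336 (h = -1592581 - 1236755 = -2829336)
√(h + (-2011909 - x)) = √(-2829336 + (-2011909 - 1*54825)) = √(-2829336 + (-2011909 - 54825)) = √(-2829336 - 2066734) = √(-4896070) = I*√4896070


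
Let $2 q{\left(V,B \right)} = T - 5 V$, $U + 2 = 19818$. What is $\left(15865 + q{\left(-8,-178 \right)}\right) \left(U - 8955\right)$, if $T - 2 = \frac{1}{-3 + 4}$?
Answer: $\frac{345086553}{2} \approx 1.7254 \cdot 10^{8}$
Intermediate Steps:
$U = 19816$ ($U = -2 + 19818 = 19816$)
$T = 3$ ($T = 2 + \frac{1}{-3 + 4} = 2 + 1^{-1} = 2 + 1 = 3$)
$q{\left(V,B \right)} = \frac{3}{2} - \frac{5 V}{2}$ ($q{\left(V,B \right)} = \frac{3 - 5 V}{2} = \frac{3}{2} - \frac{5 V}{2}$)
$\left(15865 + q{\left(-8,-178 \right)}\right) \left(U - 8955\right) = \left(15865 + \left(\frac{3}{2} - -20\right)\right) \left(19816 - 8955\right) = \left(15865 + \left(\frac{3}{2} + 20\right)\right) 10861 = \left(15865 + \frac{43}{2}\right) 10861 = \frac{31773}{2} \cdot 10861 = \frac{345086553}{2}$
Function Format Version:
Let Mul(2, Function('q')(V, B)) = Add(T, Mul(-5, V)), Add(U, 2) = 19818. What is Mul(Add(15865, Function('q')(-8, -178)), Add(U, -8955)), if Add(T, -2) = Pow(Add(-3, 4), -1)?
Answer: Rational(345086553, 2) ≈ 1.7254e+8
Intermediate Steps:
U = 19816 (U = Add(-2, 19818) = 19816)
T = 3 (T = Add(2, Pow(Add(-3, 4), -1)) = Add(2, Pow(1, -1)) = Add(2, 1) = 3)
Function('q')(V, B) = Add(Rational(3, 2), Mul(Rational(-5, 2), V)) (Function('q')(V, B) = Mul(Rational(1, 2), Add(3, Mul(-5, V))) = Add(Rational(3, 2), Mul(Rational(-5, 2), V)))
Mul(Add(15865, Function('q')(-8, -178)), Add(U, -8955)) = Mul(Add(15865, Add(Rational(3, 2), Mul(Rational(-5, 2), -8))), Add(19816, -8955)) = Mul(Add(15865, Add(Rational(3, 2), 20)), 10861) = Mul(Add(15865, Rational(43, 2)), 10861) = Mul(Rational(31773, 2), 10861) = Rational(345086553, 2)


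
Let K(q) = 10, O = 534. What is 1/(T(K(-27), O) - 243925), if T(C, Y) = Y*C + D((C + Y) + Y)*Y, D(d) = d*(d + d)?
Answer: 1/1240867127 ≈ 8.0589e-10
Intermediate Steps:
D(d) = 2*d² (D(d) = d*(2*d) = 2*d²)
T(C, Y) = C*Y + 2*Y*(C + 2*Y)² (T(C, Y) = Y*C + (2*((C + Y) + Y)²)*Y = C*Y + (2*(C + 2*Y)²)*Y = C*Y + 2*Y*(C + 2*Y)²)
1/(T(K(-27), O) - 243925) = 1/(534*(10 + 2*(10 + 2*534)²) - 243925) = 1/(534*(10 + 2*(10 + 1068)²) - 243925) = 1/(534*(10 + 2*1078²) - 243925) = 1/(534*(10 + 2*1162084) - 243925) = 1/(534*(10 + 2324168) - 243925) = 1/(534*2324178 - 243925) = 1/(1241111052 - 243925) = 1/1240867127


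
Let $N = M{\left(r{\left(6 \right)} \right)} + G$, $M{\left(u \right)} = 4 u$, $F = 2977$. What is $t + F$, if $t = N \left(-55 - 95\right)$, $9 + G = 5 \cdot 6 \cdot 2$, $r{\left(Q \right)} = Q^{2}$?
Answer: $-26273$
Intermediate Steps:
$G = 51$ ($G = -9 + 5 \cdot 6 \cdot 2 = -9 + 30 \cdot 2 = -9 + 60 = 51$)
$N = 195$ ($N = 4 \cdot 6^{2} + 51 = 4 \cdot 36 + 51 = 144 + 51 = 195$)
$t = -29250$ ($t = 195 \left(-55 - 95\right) = 195 \left(-150\right) = -29250$)
$t + F = -29250 + 2977 = -26273$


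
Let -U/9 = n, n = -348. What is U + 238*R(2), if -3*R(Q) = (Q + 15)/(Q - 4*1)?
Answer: 11419/3 ≈ 3806.3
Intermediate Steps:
R(Q) = -(15 + Q)/(3*(-4 + Q)) (R(Q) = -(Q + 15)/(3*(Q - 4*1)) = -(15 + Q)/(3*(Q - 4)) = -(15 + Q)/(3*(-4 + Q)))
U = 3132 (U = -9*(-348) = 3132)
U + 238*R(2) = 3132 + 238*((-15 - 1*2)/(3*(-4 + 2))) = 3132 + 238*((⅓)*(-15 - 2)/(-2)) = 3132 + 238*((⅓)*(-½)*(-17)) = 3132 + 238*(17/6) = 3132 + 2023/3 = 11419/3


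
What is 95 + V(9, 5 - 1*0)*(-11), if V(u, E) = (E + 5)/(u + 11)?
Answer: 179/2 ≈ 89.500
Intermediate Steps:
V(u, E) = (5 + E)/(11 + u)
95 + V(9, 5 - 1*0)*(-11) = 95 + ((5 + (5 - 1*0))/(11 + 9))*(-11) = 95 + ((5 + (5 + 0))/20)*(-11) = 95 + ((5 + 5)/20)*(-11) = 95 + ((1/20)*10)*(-11) = 95 + (1/2)*(-11) = 95 - 11/2 = 179/2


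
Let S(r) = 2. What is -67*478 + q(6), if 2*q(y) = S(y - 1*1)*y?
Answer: -32020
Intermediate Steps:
q(y) = y (q(y) = (2*y)/2 = y)
-67*478 + q(6) = -67*478 + 6 = -32026 + 6 = -32020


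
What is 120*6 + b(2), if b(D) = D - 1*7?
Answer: 715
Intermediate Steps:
b(D) = -7 + D (b(D) = D - 7 = -7 + D)
120*6 + b(2) = 120*6 + (-7 + 2) = 720 - 5 = 715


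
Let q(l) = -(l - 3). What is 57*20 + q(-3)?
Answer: 1146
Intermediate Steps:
q(l) = 3 - l (q(l) = -(-3 + l) = 3 - l)
57*20 + q(-3) = 57*20 + (3 - 1*(-3)) = 1140 + (3 + 3) = 1140 + 6 = 1146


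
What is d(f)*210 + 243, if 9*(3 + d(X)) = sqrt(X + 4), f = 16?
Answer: -387 + 140*sqrt(5)/3 ≈ -282.65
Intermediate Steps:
d(X) = -3 + sqrt(4 + X)/9 (d(X) = -3 + sqrt(X + 4)/9 = -3 + sqrt(4 + X)/9)
d(f)*210 + 243 = (-3 + sqrt(4 + 16)/9)*210 + 243 = (-3 + sqrt(20)/9)*210 + 243 = (-3 + (2*sqrt(5))/9)*210 + 243 = (-3 + 2*sqrt(5)/9)*210 + 243 = (-630 + 140*sqrt(5)/3) + 243 = -387 + 140*sqrt(5)/3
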